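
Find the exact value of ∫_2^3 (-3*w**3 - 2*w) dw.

By the power rule, an antiderivative is F(w) = -3*w**4/4 - w**2.
Then F(3) - F(2) = (-279/4) - (-16) = -215/4.

-215/4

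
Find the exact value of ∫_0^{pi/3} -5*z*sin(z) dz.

-5*sqrt(3)/2 + 5*pi/6

Integrate by parts once (u = z, dv = -5*sin(z) dz).
An antiderivative is F(z) = 5*z*cos(z) - 5*sin(z).
Then F(pi/3) - F(0) = (-5*sqrt(3)/2 + 5*pi/6) - (0) = -5*sqrt(3)/2 + 5*pi/6.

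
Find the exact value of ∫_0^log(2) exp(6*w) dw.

21/2

Let u = exp(w), so du = exp(w) dw. When w = 0, u = 1; when w = log(2), u = 2.
The integral becomes ∫ u**5 du from 1 to 2, with antiderivative u**6/6.
Back in w: F(w) = exp(6*w)/6.
Then F(log(2)) - F(0) = (32/3) - (1/6) = 21/2.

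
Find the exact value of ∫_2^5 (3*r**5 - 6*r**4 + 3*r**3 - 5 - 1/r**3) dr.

902109/200

By the power rule, an antiderivative is F(r) = r**6/2 - 6*r**5/5 + 3*r**4/4 - 5*r + 1/(2*r**2).
Then F(5) - F(2) = (450627/100) - (-171/40) = 902109/200.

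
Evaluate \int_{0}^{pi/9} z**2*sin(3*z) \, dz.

Integrate by parts twice (u = z^2, dv = sin(3*z) dz).
An antiderivative is F(z) = -z**2*cos(3*z)/3 + 2*z*sin(3*z)/9 + 2*cos(3*z)/27.
Then F(pi/9) - F(0) = (-pi**2/486 + 1/27 + sqrt(3)*pi/81) - (2/27) = -1/27 - pi**2/486 + sqrt(3)*pi/81.

-1/27 - pi**2/486 + sqrt(3)*pi/81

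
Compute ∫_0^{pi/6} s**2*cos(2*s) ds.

-sqrt(3)/8 + sqrt(3)*pi**2/144 + pi/24

Integrate by parts twice (u = s^2, dv = cos(2*s) ds).
An antiderivative is F(s) = s**2*sin(2*s)/2 + s*cos(2*s)/2 - sin(2*s)/4.
Then F(pi/6) - F(0) = (-sqrt(3)/8 + sqrt(3)*pi**2/144 + pi/24) - (0) = -sqrt(3)/8 + sqrt(3)*pi**2/144 + pi/24.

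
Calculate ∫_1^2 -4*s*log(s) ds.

Integrate by parts once (u = ln s, dv = -4*s ds).
An antiderivative is F(s) = -s**2*(2*log(s) - 1).
Then F(2) - F(1) = (4 - 8*log(2)) - (1) = 3 - 8*log(2).

3 - 8*log(2)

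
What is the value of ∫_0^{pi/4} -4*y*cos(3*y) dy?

-sqrt(2)*pi/6 + 2*sqrt(2)/9 + 4/9

Integrate by parts once (u = y, dv = -4*cos(3*y) dy).
An antiderivative is F(y) = -4*y*sin(3*y)/3 - 4*cos(3*y)/9.
Then F(pi/4) - F(0) = (sqrt(2)*(4 - 3*pi)/18) - (-4/9) = -sqrt(2)*pi/6 + 2*sqrt(2)/9 + 4/9.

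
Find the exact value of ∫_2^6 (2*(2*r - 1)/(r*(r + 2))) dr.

Factor the denominator: r**2 + 2*r = (r + 2)r.
Partial fractions: 2*(2*r - 1)/(r*(r + 2)) = 5/(r + 2) - 1/r.
An antiderivative is F(r) = -log(r) + 5*log(r + 2).
Then F(6) - F(2) = (-log(3) + 14*log(2)) - (9*log(2)) = log(32/3).

log(32/3)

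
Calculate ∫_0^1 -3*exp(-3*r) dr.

An antiderivative is F(r) = exp(-3*r).
Then F(1) - F(0) = (exp(-3)) - (1) = -1 + exp(-3).

-1 + exp(-3)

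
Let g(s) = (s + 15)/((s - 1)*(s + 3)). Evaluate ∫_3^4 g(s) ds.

Factor the denominator: s**2 + 2*s - 3 = (s + 3)(s - 1).
Partial fractions: (s + 15)/((s - 1)*(s + 3)) = -3/(s + 3) + 4/(s - 1).
An antiderivative is F(s) = 4*log(s - 1) - 3*log(s + 3).
Then F(4) - F(3) = (-3*log(7) + 4*log(3)) - (log(2/27)) = -3*log(7) - log(2) + 7*log(3).

-3*log(7) - log(2) + 7*log(3)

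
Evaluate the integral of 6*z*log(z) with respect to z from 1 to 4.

-45/2 + 96*log(2)

Integrate by parts once (u = ln z, dv = 6*z dz).
An antiderivative is F(z) = 3*z**2*(2*log(z) - 1)/2.
Then F(4) - F(1) = (-24 + 96*log(2)) - (-3/2) = -45/2 + 96*log(2).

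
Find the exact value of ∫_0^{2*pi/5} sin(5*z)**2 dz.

pi/5

Use the identity sin^2(5*z) = (1 - cos(10*z))/2.
An antiderivative is F(z) = z/2 - sin(10*z)/20.
Then F(2*pi/5) - F(0) = (pi/5) - (0) = pi/5.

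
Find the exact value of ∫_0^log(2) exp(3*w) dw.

Let u = exp(w), so du = exp(w) dw. When w = 0, u = 1; when w = log(2), u = 2.
The integral becomes ∫ u**2 du from 1 to 2, with antiderivative u**3/3.
Back in w: F(w) = exp(3*w)/3.
Then F(log(2)) - F(0) = (8/3) - (1/3) = 7/3.

7/3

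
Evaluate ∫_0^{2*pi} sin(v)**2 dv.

pi

Use the identity sin^2(v) = (1 - cos(2*v))/2.
An antiderivative is F(v) = v/2 - sin(2*v)/4.
Then F(2*pi) - F(0) = (pi) - (0) = pi.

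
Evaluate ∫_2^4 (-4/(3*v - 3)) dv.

An antiderivative is F(v) = -4*log(3*v - 3)/3.
Then F(4) - F(2) = (-8*log(3)/3) - (-4*log(3)/3) = -4*log(3)/3.

-4*log(3)/3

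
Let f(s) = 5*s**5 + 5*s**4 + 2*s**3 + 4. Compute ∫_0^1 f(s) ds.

By the power rule, an antiderivative is F(s) = 5*s**6/6 + s**5 + s**4/2 + 4*s.
Then F(1) - F(0) = (19/3) - (0) = 19/3.

19/3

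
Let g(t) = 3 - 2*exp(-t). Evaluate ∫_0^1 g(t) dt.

An antiderivative is F(t) = 3*t + 2*exp(-t).
Then F(1) - F(0) = (2*exp(-1) + 3) - (2) = 2*exp(-1) + 1.

2*exp(-1) + 1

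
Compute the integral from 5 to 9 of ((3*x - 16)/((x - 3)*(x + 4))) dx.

Factor the denominator: x**2 + x - 12 = (x + 4)(x - 3).
Partial fractions: (3*x - 16)/((x - 3)*(x + 4)) = 4/(x + 4) - 1/(x - 3).
An antiderivative is F(x) = -log(x - 3) + 4*log(x + 4).
Then F(9) - F(5) = (-log(3) - log(2) + 4*log(13)) - (-log(2) + 8*log(3)) = -9*log(3) + 4*log(13).

-9*log(3) + 4*log(13)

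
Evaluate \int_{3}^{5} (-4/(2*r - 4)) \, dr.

-log(9)

An antiderivative is F(r) = -2*log(2*r - 4).
Then F(5) - F(3) = (-log(36)) - (-log(4)) = -log(9).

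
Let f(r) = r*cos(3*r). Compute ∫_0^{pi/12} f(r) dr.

Integrate by parts once (u = r, dv = cos(3*r) dr).
An antiderivative is F(r) = r*sin(3*r)/3 + cos(3*r)/9.
Then F(pi/12) - F(0) = (sqrt(2)*(pi + 4)/72) - (1/9) = -1/9 + sqrt(2)*pi/72 + sqrt(2)/18.

-1/9 + sqrt(2)*pi/72 + sqrt(2)/18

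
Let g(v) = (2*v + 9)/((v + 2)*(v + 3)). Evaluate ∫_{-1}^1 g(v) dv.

-3*log(2) + 5*log(3)

Factor the denominator: v**2 + 5*v + 6 = (v + 3)(v + 2).
Partial fractions: (2*v + 9)/((v + 2)*(v + 3)) = -3/(v + 3) + 5/(v + 2).
An antiderivative is F(v) = 5*log(v + 2) - 3*log(v + 3).
Then F(1) - F(-1) = (-6*log(2) + 5*log(3)) - (-log(8)) = -3*log(2) + 5*log(3).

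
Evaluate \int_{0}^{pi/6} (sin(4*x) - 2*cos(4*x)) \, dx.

3/8 - sqrt(3)/4

An antiderivative is F(x) = -sin(4*x)/2 - cos(4*x)/4.
Then F(pi/6) - F(0) = (1/8 - sqrt(3)/4) - (-1/4) = 3/8 - sqrt(3)/4.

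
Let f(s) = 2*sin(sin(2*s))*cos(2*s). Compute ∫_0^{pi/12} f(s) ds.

1 - cos(1/2)

Let u = sin(2*s), so du = 2*cos(2*s) ds. When s = 0, u = 0; when s = pi/12, u = 1/2.
The integral becomes ∫ sin(u) du from 0 to 1/2, with antiderivative -cos(u).
Back in s: F(s) = -cos(sin(2*s)).
Then F(pi/12) - F(0) = (-cos(1/2)) - (-1) = 1 - cos(1/2).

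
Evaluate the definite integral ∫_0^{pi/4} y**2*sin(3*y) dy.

-2/27 - sqrt(2)/27 + sqrt(2)*pi/36 + sqrt(2)*pi**2/96

Integrate by parts twice (u = y^2, dv = sin(3*y) dy).
An antiderivative is F(y) = -y**2*cos(3*y)/3 + 2*y*sin(3*y)/9 + 2*cos(3*y)/27.
Then F(pi/4) - F(0) = (sqrt(2)*(-32 + 24*pi + 9*pi**2)/864) - (2/27) = -2/27 - sqrt(2)/27 + sqrt(2)*pi/36 + sqrt(2)*pi**2/96.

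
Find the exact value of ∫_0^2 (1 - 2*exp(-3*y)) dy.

2*exp(-6)/3 + 4/3

An antiderivative is F(y) = y + 2*exp(-3*y)/3.
Then F(2) - F(0) = (2*exp(-6)/3 + 2) - (2/3) = 2*exp(-6)/3 + 4/3.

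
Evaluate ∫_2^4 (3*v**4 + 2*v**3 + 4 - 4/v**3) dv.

By the power rule, an antiderivative is F(v) = 3*v**5/5 + v**4/2 + 4*v + 2/v**2.
Then F(4) - F(2) = (30341/40) - (357/10) = 28913/40.

28913/40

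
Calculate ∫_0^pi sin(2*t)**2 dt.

Use the identity sin^2(2*t) = (1 - cos(4*t))/2.
An antiderivative is F(t) = t/2 - sin(4*t)/8.
Then F(pi) - F(0) = (pi/2) - (0) = pi/2.

pi/2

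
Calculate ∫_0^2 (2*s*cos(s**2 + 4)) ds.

Let u = s**2 + 4, so du = 2*s ds. When s = 0, u = 4; when s = 2, u = 8.
The integral becomes ∫ cos(u) du from 4 to 8, with antiderivative sin(u).
Back in s: F(s) = sin(s**2 + 4).
Then F(2) - F(0) = (sin(8)) - (sin(4)) = -sin(4) + sin(8).

-sin(4) + sin(8)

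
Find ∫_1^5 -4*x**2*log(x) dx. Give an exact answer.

Integrate by parts once (u = ln x, dv = -4*x**2 dx).
An antiderivative is F(x) = -4*x**3*(3*log(x) - 1)/9.
Then F(5) - F(1) = (500/9 - 500*log(5)/3) - (4/9) = 496/9 - 500*log(5)/3.

496/9 - 500*log(5)/3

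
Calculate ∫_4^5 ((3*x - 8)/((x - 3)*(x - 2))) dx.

log(9/2)

Factor the denominator: x**2 - 5*x + 6 = (x - 2)(x - 3).
Partial fractions: (3*x - 8)/((x - 3)*(x - 2)) = 2/(x - 2) + 1/(x - 3).
An antiderivative is F(x) = log(x - 3) + 2*log(x - 2).
Then F(5) - F(4) = (log(18)) - (log(4)) = log(9/2).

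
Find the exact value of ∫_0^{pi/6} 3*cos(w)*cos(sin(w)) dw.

3*sin(1/2)

Let u = sin(w), so du = cos(w) dw. When w = 0, u = 0; when w = pi/6, u = 1/2.
The integral becomes 3·∫ cos(u) du from 0 to 1/2, with antiderivative 3*sin(u).
Back in w: F(w) = 3*sin(sin(w)).
Then F(pi/6) - F(0) = (3*sin(1/2)) - (0) = 3*sin(1/2).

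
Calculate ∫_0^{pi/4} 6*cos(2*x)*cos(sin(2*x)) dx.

Let u = sin(2*x), so du = 2*cos(2*x) dx. When x = 0, u = 0; when x = pi/4, u = 1.
The integral becomes 3·∫ cos(u) du from 0 to 1, with antiderivative 3*sin(u).
Back in x: F(x) = 3*sin(sin(2*x)).
Then F(pi/4) - F(0) = (3*sin(1)) - (0) = 3*sin(1).

3*sin(1)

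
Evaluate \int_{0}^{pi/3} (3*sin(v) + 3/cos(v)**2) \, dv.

An antiderivative is F(v) = -3*cos(v) + 3*tan(v).
Then F(pi/3) - F(0) = (-3/2 + 3*sqrt(3)) - (-3) = 3/2 + 3*sqrt(3).

3/2 + 3*sqrt(3)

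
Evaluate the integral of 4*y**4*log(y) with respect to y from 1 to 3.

-968/25 + 972*log(3)/5

Integrate by parts once (u = ln y, dv = 4*y**4 dy).
An antiderivative is F(y) = 4*y**5*(5*log(y) - 1)/25.
Then F(3) - F(1) = (-972/25 + 972*log(3)/5) - (-4/25) = -968/25 + 972*log(3)/5.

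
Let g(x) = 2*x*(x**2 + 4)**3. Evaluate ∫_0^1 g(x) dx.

Let u = x**2 + 4, so du = 2*x dx. When x = 0, u = 4; when x = 1, u = 5.
The integral becomes ∫ u**3 du from 4 to 5, with antiderivative u**4/4.
Back in x: F(x) = (x**2 + 4)**4/4.
Then F(1) - F(0) = (625/4) - (64) = 369/4.

369/4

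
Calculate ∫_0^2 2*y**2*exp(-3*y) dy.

Integrate by parts twice (u = y^2, dv = 2*exp(-3*y) dy).
An antiderivative is F(y) = (-18*y**2 - 12*y - 4)*exp(-3*y)/27.
Then F(2) - F(0) = (-100*exp(-6)/27) - (-4/27) = 4/27 - 100*exp(-6)/27.

4/27 - 100*exp(-6)/27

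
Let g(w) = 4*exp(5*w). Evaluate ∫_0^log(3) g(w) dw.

Let u = exp(w), so du = exp(w) dw. When w = 0, u = 1; when w = log(3), u = 3.
The integral becomes 4·∫ u**4 du from 1 to 3, with antiderivative 4*u**5/5.
Back in w: F(w) = 4*exp(5*w)/5.
Then F(log(3)) - F(0) = (972/5) - (4/5) = 968/5.

968/5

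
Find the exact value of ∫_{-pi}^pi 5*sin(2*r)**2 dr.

5*pi

Use the identity sin^2(2*r) = (1 - cos(4*r))/2.
An antiderivative is F(r) = 5*r/2 - 5*sin(4*r)/8.
Then F(pi) - F(-pi) = (5*pi/2) - (-5*pi/2) = 5*pi.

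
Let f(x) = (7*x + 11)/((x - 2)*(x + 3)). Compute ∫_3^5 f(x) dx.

Factor the denominator: x**2 + x - 6 = (x + 3)(x - 2).
Partial fractions: (7*x + 11)/((x - 2)*(x + 3)) = 2/(x + 3) + 5/(x - 2).
An antiderivative is F(x) = 5*log(x - 2) + 2*log(x + 3).
Then F(5) - F(3) = (6*log(2) + 5*log(3)) - (log(36)) = 4*log(2) + 3*log(3).

4*log(2) + 3*log(3)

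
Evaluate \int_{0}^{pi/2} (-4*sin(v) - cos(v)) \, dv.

-5

An antiderivative is F(v) = -sin(v) + 4*cos(v).
Then F(pi/2) - F(0) = (-1) - (4) = -5.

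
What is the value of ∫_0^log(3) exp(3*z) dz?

26/3

Let u = exp(z), so du = exp(z) dz. When z = 0, u = 1; when z = log(3), u = 3.
The integral becomes ∫ u**2 du from 1 to 3, with antiderivative u**3/3.
Back in z: F(z) = exp(3*z)/3.
Then F(log(3)) - F(0) = (9) - (1/3) = 26/3.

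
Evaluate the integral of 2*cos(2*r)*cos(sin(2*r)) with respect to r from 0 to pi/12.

Let u = sin(2*r), so du = 2*cos(2*r) dr. When r = 0, u = 0; when r = pi/12, u = 1/2.
The integral becomes ∫ cos(u) du from 0 to 1/2, with antiderivative sin(u).
Back in r: F(r) = sin(sin(2*r)).
Then F(pi/12) - F(0) = (sin(1/2)) - (0) = sin(1/2).

sin(1/2)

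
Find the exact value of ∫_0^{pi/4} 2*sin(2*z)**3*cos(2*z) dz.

1/4

Let u = sin(2*z), so du = 2*cos(2*z) dz. When z = 0, u = 0; when z = pi/4, u = 1.
The integral becomes ∫ u**3 du from 0 to 1, with antiderivative u**4/4.
Back in z: F(z) = sin(2*z)**4/4.
Then F(pi/4) - F(0) = (1/4) - (0) = 1/4.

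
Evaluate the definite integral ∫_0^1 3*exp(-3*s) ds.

An antiderivative is F(s) = -exp(-3*s).
Then F(1) - F(0) = (-exp(-3)) - (-1) = 1 - exp(-3).

1 - exp(-3)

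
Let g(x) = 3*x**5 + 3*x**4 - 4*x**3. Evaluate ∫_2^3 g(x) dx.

3941/10

By the power rule, an antiderivative is F(x) = x**6/2 + 3*x**5/5 - x**4.
Then F(3) - F(2) = (4293/10) - (176/5) = 3941/10.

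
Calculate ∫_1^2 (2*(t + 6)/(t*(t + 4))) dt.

log(20/3)

Factor the denominator: t**2 + 4*t = (t + 4)t.
Partial fractions: 2*(t + 6)/(t*(t + 4)) = -1/(t + 4) + 3/t.
An antiderivative is F(t) = 3*log(t) - log(t + 4).
Then F(2) - F(1) = (log(4/3)) - (-log(5)) = log(20/3).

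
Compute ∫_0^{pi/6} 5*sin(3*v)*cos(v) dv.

25/16

Use the identity sin(3*v)cos(v) = [sin(4*v) + sin(2*v)]/2.
An antiderivative is F(v) = -5*cos(2*v)/4 - 5*cos(4*v)/8.
Then F(pi/6) - F(0) = (-5/16) - (-15/8) = 25/16.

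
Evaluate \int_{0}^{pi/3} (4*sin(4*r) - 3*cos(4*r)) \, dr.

An antiderivative is F(r) = -3*sin(4*r)/4 - cos(4*r).
Then F(pi/3) - F(0) = (1/2 + 3*sqrt(3)/8) - (-1) = 3*sqrt(3)/8 + 3/2.

3*sqrt(3)/8 + 3/2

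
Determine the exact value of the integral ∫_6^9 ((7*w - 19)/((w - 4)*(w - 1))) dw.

Factor the denominator: w**2 - 5*w + 4 = (w - 1)(w - 4).
Partial fractions: (7*w - 19)/((w - 4)*(w - 1)) = 4/(w - 1) + 3/(w - 4).
An antiderivative is F(w) = 3*log(w - 4) + 4*log(w - 1).
Then F(9) - F(6) = (3*log(5) + 12*log(2)) - (3*log(2) + 4*log(5)) = -log(5) + 9*log(2).

-log(5) + 9*log(2)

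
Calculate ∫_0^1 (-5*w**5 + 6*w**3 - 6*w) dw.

-7/3

By the power rule, an antiderivative is F(w) = -5*w**6/6 + 3*w**4/2 - 3*w**2.
Then F(1) - F(0) = (-7/3) - (0) = -7/3.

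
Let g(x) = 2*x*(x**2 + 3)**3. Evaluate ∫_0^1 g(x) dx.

Let u = x**2 + 3, so du = 2*x dx. When x = 0, u = 3; when x = 1, u = 4.
The integral becomes ∫ u**3 du from 3 to 4, with antiderivative u**4/4.
Back in x: F(x) = (x**2 + 3)**4/4.
Then F(1) - F(0) = (64) - (81/4) = 175/4.

175/4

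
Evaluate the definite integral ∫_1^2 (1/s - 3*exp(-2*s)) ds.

An antiderivative is F(s) = log(s) + 3*exp(-2*s)/2.
Then F(2) - F(1) = (3*exp(-4)/2 + log(2)) - (3*exp(-2)/2) = -3*exp(-2)/2 + 3*exp(-4)/2 + log(2).

-3*exp(-2)/2 + 3*exp(-4)/2 + log(2)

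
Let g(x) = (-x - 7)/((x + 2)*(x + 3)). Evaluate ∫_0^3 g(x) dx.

Factor the denominator: x**2 + 5*x + 6 = (x + 3)(x + 2).
Partial fractions: (-x - 7)/((x + 2)*(x + 3)) = 4/(x + 3) - 5/(x + 2).
An antiderivative is F(x) = -5*log(x + 2) + 4*log(x + 3).
Then F(3) - F(0) = (-5*log(5) + 4*log(2) + 4*log(3)) - (log(81/32)) = -5*log(5) + 9*log(2).

-5*log(5) + 9*log(2)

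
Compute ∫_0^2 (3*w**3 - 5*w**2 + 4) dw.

By the power rule, an antiderivative is F(w) = 3*w**4/4 - 5*w**3/3 + 4*w.
Then F(2) - F(0) = (20/3) - (0) = 20/3.

20/3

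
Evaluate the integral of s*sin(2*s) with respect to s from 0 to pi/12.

-sqrt(3)*pi/48 + 1/8

Integrate by parts once (u = s, dv = sin(2*s) ds).
An antiderivative is F(s) = -s*cos(2*s)/2 + sin(2*s)/4.
Then F(pi/12) - F(0) = (-sqrt(3)*pi/48 + 1/8) - (0) = -sqrt(3)*pi/48 + 1/8.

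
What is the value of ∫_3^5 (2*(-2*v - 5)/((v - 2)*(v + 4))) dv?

Factor the denominator: v**2 + 2*v - 8 = (v + 4)(v - 2).
Partial fractions: 2*(-2*v - 5)/((v - 2)*(v + 4)) = -1/(v + 4) - 3/(v - 2).
An antiderivative is F(v) = -3*log(v - 2) - log(v + 4).
Then F(5) - F(3) = (-5*log(3)) - (-log(7)) = -5*log(3) + log(7).

-5*log(3) + log(7)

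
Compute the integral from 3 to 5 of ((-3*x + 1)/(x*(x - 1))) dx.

log(3/20)

Factor the denominator: x**2 - x = x(x - 1).
Partial fractions: (-3*x + 1)/(x*(x - 1)) = -1/x - 2/(x - 1).
An antiderivative is F(x) = -log(x) - 2*log(x - 1).
Then F(5) - F(3) = (-log(80)) - (-log(12)) = log(3/20).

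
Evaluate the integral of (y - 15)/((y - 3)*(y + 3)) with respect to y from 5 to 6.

-7*log(2) + 4*log(3)

Factor the denominator: y**2 - 9 = (y + 3)(y - 3).
Partial fractions: (y - 15)/((y - 3)*(y + 3)) = 3/(y + 3) - 2/(y - 3).
An antiderivative is F(y) = -2*log(y - 3) + 3*log(y + 3).
Then F(6) - F(5) = (log(81)) - (7*log(2)) = -7*log(2) + 4*log(3).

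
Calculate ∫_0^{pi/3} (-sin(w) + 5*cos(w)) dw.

-1/2 + 5*sqrt(3)/2

An antiderivative is F(w) = 5*sin(w) + cos(w).
Then F(pi/3) - F(0) = (1/2 + 5*sqrt(3)/2) - (1) = -1/2 + 5*sqrt(3)/2.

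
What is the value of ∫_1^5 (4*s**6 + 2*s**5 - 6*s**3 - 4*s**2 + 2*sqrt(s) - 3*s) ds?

By the power rule, an antiderivative is F(s) = 4*s**7/7 + s**6/3 - 3*s**4/2 + 4*s**(3/2)/3 - 4*s**3/3 - 3*s**2/2.
Then F(5) - F(1) = (20*sqrt(5)/3 + 1022900/21) - (-44/21) = 20*sqrt(5)/3 + 1022944/21.

20*sqrt(5)/3 + 1022944/21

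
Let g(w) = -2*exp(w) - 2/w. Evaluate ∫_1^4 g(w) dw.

An antiderivative is F(w) = -2*exp(w) - 2*log(w).
Then F(4) - F(1) = (-2*exp(4) - 2*log(4)) - (-2*exp(1)) = -2*exp(4) - 2*log(4) + 2*exp(1).

-2*exp(4) - 2*log(4) + 2*exp(1)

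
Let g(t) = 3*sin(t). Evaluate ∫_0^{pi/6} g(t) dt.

An antiderivative is F(t) = -3*cos(t).
Then F(pi/6) - F(0) = (-3*sqrt(3)/2) - (-3) = 3 - 3*sqrt(3)/2.

3 - 3*sqrt(3)/2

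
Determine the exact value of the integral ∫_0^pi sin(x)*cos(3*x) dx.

Use the identity sin(x)cos(3*x) = [sin(4*x) + sin(-2*x)]/2.
An antiderivative is F(x) = cos(2*x)/4 - cos(4*x)/8.
Then F(pi) - F(0) = (1/8) - (1/8) = 0.

0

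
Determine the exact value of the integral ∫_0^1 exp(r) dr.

An antiderivative is F(r) = exp(r).
Then F(1) - F(0) = (E) - (1) = -1 + E.

-1 + E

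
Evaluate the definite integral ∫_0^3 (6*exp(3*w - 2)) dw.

-(2 - 2*exp(9))*exp(-2)

Let u = 3*w - 2, so du = 3 dw. When w = 0, u = -2; when w = 3, u = 7.
The integral becomes 2·∫ exp(u) du from -2 to 7, with antiderivative 2*exp(u).
Back in w: F(w) = 2*exp(3*w - 2).
Then F(3) - F(0) = (2*exp(7)) - (2*exp(-2)) = -(2 - 2*exp(9))*exp(-2).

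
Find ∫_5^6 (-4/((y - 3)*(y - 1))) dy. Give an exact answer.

Factor the denominator: y**2 - 4*y + 3 = (y - 1)(y - 3).
Partial fractions: -4/((y - 3)*(y - 1)) = 2/(y - 1) - 2/(y - 3).
An antiderivative is F(y) = -2*log(y - 3) + 2*log(y - 1).
Then F(6) - F(5) = (log(25/9)) - (log(4)) = log(25/36).

log(25/36)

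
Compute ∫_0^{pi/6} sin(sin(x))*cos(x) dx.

Let u = sin(x), so du = cos(x) dx. When x = 0, u = 0; when x = pi/6, u = 1/2.
The integral becomes ∫ sin(u) du from 0 to 1/2, with antiderivative -cos(u).
Back in x: F(x) = -cos(sin(x)).
Then F(pi/6) - F(0) = (-cos(1/2)) - (-1) = 1 - cos(1/2).

1 - cos(1/2)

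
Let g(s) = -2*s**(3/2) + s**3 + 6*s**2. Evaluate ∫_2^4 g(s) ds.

16*sqrt(2)/5 + 732/5

By the power rule, an antiderivative is F(s) = -4*s**(5/2)/5 + s**4/4 + 2*s**3.
Then F(4) - F(2) = (832/5) - (20 - 16*sqrt(2)/5) = 16*sqrt(2)/5 + 732/5.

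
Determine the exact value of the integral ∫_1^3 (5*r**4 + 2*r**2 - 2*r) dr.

By the power rule, an antiderivative is F(r) = r**5 + 2*r**3/3 - r**2.
Then F(3) - F(1) = (252) - (2/3) = 754/3.

754/3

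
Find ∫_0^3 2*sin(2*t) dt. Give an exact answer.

Let u = 2*t, so du = 2 dt. When t = 0, u = 0; when t = 3, u = 6.
The integral becomes ∫ sin(u) du from 0 to 6, with antiderivative -cos(u).
Back in t: F(t) = -cos(2*t).
Then F(3) - F(0) = (-cos(6)) - (-1) = 1 - cos(6).

1 - cos(6)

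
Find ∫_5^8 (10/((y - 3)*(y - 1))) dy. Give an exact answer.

Factor the denominator: y**2 - 4*y + 3 = (y - 1)(y - 3).
Partial fractions: 10/((y - 3)*(y - 1)) = -5/(y - 1) + 5/(y - 3).
An antiderivative is F(y) = 5*log(y - 3) - 5*log(y - 1).
Then F(8) - F(5) = (-5*log(7) + 5*log(5)) - (-log(32)) = -5*log(7) + 5*log(2) + 5*log(5).

-5*log(7) + 5*log(2) + 5*log(5)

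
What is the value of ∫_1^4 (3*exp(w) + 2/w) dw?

An antiderivative is F(w) = 3*exp(w) + 2*log(w).
Then F(4) - F(1) = (log(16) + 3*exp(4)) - (3*exp(1)) = -3*exp(1) + log(16) + 3*exp(4).

-3*exp(1) + log(16) + 3*exp(4)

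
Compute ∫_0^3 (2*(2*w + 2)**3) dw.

1020

Let u = 2*w + 2, so du = 2 dw. When w = 0, u = 2; when w = 3, u = 8.
The integral becomes ∫ u**3 du from 2 to 8, with antiderivative u**4/4.
Back in w: F(w) = (2*w + 2)**4/4.
Then F(3) - F(0) = (1024) - (4) = 1020.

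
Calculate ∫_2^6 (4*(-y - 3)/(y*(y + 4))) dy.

Factor the denominator: y**2 + 4*y = (y + 4)y.
Partial fractions: 4*(-y - 3)/(y*(y + 4)) = -1/(y + 4) - 3/y.
An antiderivative is F(y) = -3*log(y) - log(y + 4).
Then F(6) - F(2) = (-3*log(3) - 4*log(2) - log(5)) - (-log(48)) = -log(45).

-log(45)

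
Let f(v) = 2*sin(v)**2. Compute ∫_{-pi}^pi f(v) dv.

Use the identity sin^2(v) = (1 - cos(2*v))/2.
An antiderivative is F(v) = v - sin(2*v)/2.
Then F(pi) - F(-pi) = (pi) - (-pi) = 2*pi.

2*pi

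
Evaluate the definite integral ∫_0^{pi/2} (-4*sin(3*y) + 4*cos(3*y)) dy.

An antiderivative is F(y) = 4*sin(3*y)/3 + 4*cos(3*y)/3.
Then F(pi/2) - F(0) = (-4/3) - (4/3) = -8/3.

-8/3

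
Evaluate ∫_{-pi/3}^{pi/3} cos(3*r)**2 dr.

Use the identity cos^2(3*r) = (1 + cos(6*r))/2.
An antiderivative is F(r) = r/2 + sin(6*r)/12.
Then F(pi/3) - F(-pi/3) = (pi/6) - (-pi/6) = pi/3.

pi/3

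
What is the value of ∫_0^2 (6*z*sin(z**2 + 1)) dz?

Let u = z**2 + 1, so du = 2*z dz. When z = 0, u = 1; when z = 2, u = 5.
The integral becomes 3·∫ sin(u) du from 1 to 5, with antiderivative -3*cos(u).
Back in z: F(z) = -3*cos(z**2 + 1).
Then F(2) - F(0) = (-3*cos(5)) - (-3*cos(1)) = -3*cos(5) + 3*cos(1).

-3*cos(5) + 3*cos(1)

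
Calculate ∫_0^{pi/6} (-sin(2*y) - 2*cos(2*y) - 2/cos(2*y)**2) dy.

-3*sqrt(3)/2 - 1/4

An antiderivative is F(y) = -sin(2*y) + cos(2*y)/2 - tan(2*y).
Then F(pi/6) - F(0) = (1/4 - 3*sqrt(3)/2) - (1/2) = -3*sqrt(3)/2 - 1/4.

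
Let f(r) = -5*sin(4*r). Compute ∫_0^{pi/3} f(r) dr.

-15/8

An antiderivative is F(r) = 5*cos(4*r)/4.
Then F(pi/3) - F(0) = (-5/8) - (5/4) = -15/8.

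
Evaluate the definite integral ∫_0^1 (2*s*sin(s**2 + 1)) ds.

-cos(2) + cos(1)

Let u = s**2 + 1, so du = 2*s ds. When s = 0, u = 1; when s = 1, u = 2.
The integral becomes ∫ sin(u) du from 1 to 2, with antiderivative -cos(u).
Back in s: F(s) = -cos(s**2 + 1).
Then F(1) - F(0) = (-cos(2)) - (-cos(1)) = -cos(2) + cos(1).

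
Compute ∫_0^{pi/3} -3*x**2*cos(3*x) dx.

2*pi/9

Integrate by parts twice (u = x^2, dv = -3*cos(3*x) dx).
An antiderivative is F(x) = -x**2*sin(3*x) - 2*x*cos(3*x)/3 + 2*sin(3*x)/9.
Then F(pi/3) - F(0) = (2*pi/9) - (0) = 2*pi/9.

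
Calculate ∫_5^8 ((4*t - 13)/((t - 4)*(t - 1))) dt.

-4*log(2) + 3*log(7)

Factor the denominator: t**2 - 5*t + 4 = (t - 1)(t - 4).
Partial fractions: (4*t - 13)/((t - 4)*(t - 1)) = 3/(t - 1) + 1/(t - 4).
An antiderivative is F(t) = log(t - 4) + 3*log(t - 1).
Then F(8) - F(5) = (2*log(2) + 3*log(7)) - (log(64)) = -4*log(2) + 3*log(7).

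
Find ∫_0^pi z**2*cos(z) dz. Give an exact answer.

-2*pi

Integrate by parts twice (u = z^2, dv = cos(z) dz).
An antiderivative is F(z) = z**2*sin(z) + 2*z*cos(z) - 2*sin(z).
Then F(pi) - F(0) = (-2*pi) - (0) = -2*pi.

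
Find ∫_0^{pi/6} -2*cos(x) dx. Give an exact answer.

-1

An antiderivative is F(x) = -2*sin(x).
Then F(pi/6) - F(0) = (-1) - (0) = -1.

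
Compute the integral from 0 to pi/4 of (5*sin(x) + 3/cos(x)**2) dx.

8 - 5*sqrt(2)/2

An antiderivative is F(x) = -5*cos(x) + 3*tan(x).
Then F(pi/4) - F(0) = (3 - 5*sqrt(2)/2) - (-5) = 8 - 5*sqrt(2)/2.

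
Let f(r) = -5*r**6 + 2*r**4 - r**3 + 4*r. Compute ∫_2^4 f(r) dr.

-393772/35

By the power rule, an antiderivative is F(r) = -5*r**7/7 + 2*r**5/5 - r**4/4 + 2*r**2.
Then F(4) - F(2) = (-396384/35) - (-2612/35) = -393772/35.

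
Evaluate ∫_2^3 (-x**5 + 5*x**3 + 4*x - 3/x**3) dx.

By the power rule, an antiderivative is F(x) = -x**6/6 + 5*x**4/4 + 2*x**2 + 3/(2*x**2).
Then F(3) - F(2) = (-25/12) - (425/24) = -475/24.

-475/24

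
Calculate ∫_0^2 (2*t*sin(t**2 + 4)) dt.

cos(4) - cos(8)

Let u = t**2 + 4, so du = 2*t dt. When t = 0, u = 4; when t = 2, u = 8.
The integral becomes ∫ sin(u) du from 4 to 8, with antiderivative -cos(u).
Back in t: F(t) = -cos(t**2 + 4).
Then F(2) - F(0) = (-cos(8)) - (-cos(4)) = cos(4) - cos(8).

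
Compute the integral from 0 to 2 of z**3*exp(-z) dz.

6 - 38*exp(-2)

Integrate by parts 3 times (u = z^3, dv = exp(-z) dz).
An antiderivative is F(z) = (-z**3 - 3*z**2 - 6*z - 6)*exp(-z).
Then F(2) - F(0) = (-38*exp(-2)) - (-6) = 6 - 38*exp(-2).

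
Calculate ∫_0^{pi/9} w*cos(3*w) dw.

Integrate by parts once (u = w, dv = cos(3*w) dw).
An antiderivative is F(w) = w*sin(3*w)/3 + cos(3*w)/9.
Then F(pi/9) - F(0) = (1/18 + sqrt(3)*pi/54) - (1/9) = -1/18 + sqrt(3)*pi/54.

-1/18 + sqrt(3)*pi/54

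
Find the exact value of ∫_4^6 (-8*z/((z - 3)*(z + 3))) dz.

-12*log(3) + 4*log(7)

Factor the denominator: z**2 - 9 = (z + 3)(z - 3).
Partial fractions: -8*z/((z - 3)*(z + 3)) = -4/(z + 3) - 4/(z - 3).
An antiderivative is F(z) = -4*log(z - 3) - 4*log(z + 3).
Then F(6) - F(4) = (-12*log(3)) - (-4*log(7)) = -12*log(3) + 4*log(7).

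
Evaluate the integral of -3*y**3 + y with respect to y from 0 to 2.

By the power rule, an antiderivative is F(y) = -3*y**4/4 + y**2/2.
Then F(2) - F(0) = (-10) - (0) = -10.

-10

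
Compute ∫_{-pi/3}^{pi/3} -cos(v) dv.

An antiderivative is F(v) = -sin(v).
Then F(pi/3) - F(-pi/3) = (-sqrt(3)/2) - (sqrt(3)/2) = -sqrt(3).

-sqrt(3)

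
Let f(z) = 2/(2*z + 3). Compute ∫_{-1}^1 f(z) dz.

log(5)

An antiderivative is F(z) = log(2*z + 3).
Then F(1) - F(-1) = (log(5)) - (0) = log(5).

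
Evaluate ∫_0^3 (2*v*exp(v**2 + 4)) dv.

-exp(4) + exp(13)

Let u = v**2 + 4, so du = 2*v dv. When v = 0, u = 4; when v = 3, u = 13.
The integral becomes ∫ exp(u) du from 4 to 13, with antiderivative exp(u).
Back in v: F(v) = exp(v**2 + 4).
Then F(3) - F(0) = (exp(13)) - (exp(4)) = -exp(4) + exp(13).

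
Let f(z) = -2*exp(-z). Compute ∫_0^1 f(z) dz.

-2 + 2*exp(-1)

An antiderivative is F(z) = 2*exp(-z).
Then F(1) - F(0) = (2*exp(-1)) - (2) = -2 + 2*exp(-1).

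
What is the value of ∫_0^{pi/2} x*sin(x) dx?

1

Integrate by parts once (u = x, dv = sin(x) dx).
An antiderivative is F(x) = -x*cos(x) + sin(x).
Then F(pi/2) - F(0) = (1) - (0) = 1.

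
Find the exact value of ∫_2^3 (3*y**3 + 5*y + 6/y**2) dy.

249/4

By the power rule, an antiderivative is F(y) = 3*y**4/4 + 5*y**2/2 - 6/y.
Then F(3) - F(2) = (325/4) - (19) = 249/4.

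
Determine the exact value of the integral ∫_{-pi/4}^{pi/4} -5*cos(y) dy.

An antiderivative is F(y) = -5*sin(y).
Then F(pi/4) - F(-pi/4) = (-5*sqrt(2)/2) - (5*sqrt(2)/2) = -5*sqrt(2).

-5*sqrt(2)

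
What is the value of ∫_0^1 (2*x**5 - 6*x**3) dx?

By the power rule, an antiderivative is F(x) = x**6/3 - 3*x**4/2.
Then F(1) - F(0) = (-7/6) - (0) = -7/6.

-7/6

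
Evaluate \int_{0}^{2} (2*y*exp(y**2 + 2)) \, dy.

Let u = y**2 + 2, so du = 2*y dy. When y = 0, u = 2; when y = 2, u = 6.
The integral becomes ∫ exp(u) du from 2 to 6, with antiderivative exp(u).
Back in y: F(y) = exp(y**2 + 2).
Then F(2) - F(0) = (exp(6)) - (exp(2)) = -exp(2) + exp(6).

-exp(2) + exp(6)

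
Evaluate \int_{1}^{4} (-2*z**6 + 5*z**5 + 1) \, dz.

By the power rule, an antiderivative is F(z) = -2*z**7/7 + 5*z**6/6 + z.
Then F(4) - F(1) = (-26540/21) - (65/42) = -17715/14.

-17715/14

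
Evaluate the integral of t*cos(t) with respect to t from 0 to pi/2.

Integrate by parts once (u = t, dv = cos(t) dt).
An antiderivative is F(t) = t*sin(t) + cos(t).
Then F(pi/2) - F(0) = (pi/2) - (1) = -1 + pi/2.

-1 + pi/2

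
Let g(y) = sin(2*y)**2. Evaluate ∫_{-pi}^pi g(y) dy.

Use the identity sin^2(2*y) = (1 - cos(4*y))/2.
An antiderivative is F(y) = y/2 - sin(4*y)/8.
Then F(pi) - F(-pi) = (pi/2) - (-pi/2) = pi.

pi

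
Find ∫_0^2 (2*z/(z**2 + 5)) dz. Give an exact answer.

log(9/5)

Let u = z**2 + 5, so du = 2*z dz. When z = 0, u = 5; when z = 2, u = 9.
The integral becomes ∫ 1/u du from 5 to 9, with antiderivative log(u).
Back in z: F(z) = log(z**2 + 5).
Then F(2) - F(0) = (log(9)) - (log(5)) = log(9/5).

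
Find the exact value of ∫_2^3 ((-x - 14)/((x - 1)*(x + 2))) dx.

Factor the denominator: x**2 + x - 2 = (x + 2)(x - 1).
Partial fractions: (-x - 14)/((x - 1)*(x + 2)) = 4/(x + 2) - 5/(x - 1).
An antiderivative is F(x) = -5*log(x - 1) + 4*log(x + 2).
Then F(3) - F(2) = (-5*log(2) + 4*log(5)) - (8*log(2)) = -13*log(2) + 4*log(5).

-13*log(2) + 4*log(5)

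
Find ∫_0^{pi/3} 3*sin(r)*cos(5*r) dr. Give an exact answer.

Use the identity sin(r)cos(5*r) = [sin(6*r) + sin(-4*r)]/2.
An antiderivative is F(r) = 3*cos(4*r)/8 - cos(6*r)/4.
Then F(pi/3) - F(0) = (-7/16) - (1/8) = -9/16.

-9/16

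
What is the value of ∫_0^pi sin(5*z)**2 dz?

pi/2

Use the identity sin^2(5*z) = (1 - cos(10*z))/2.
An antiderivative is F(z) = z/2 - sin(10*z)/20.
Then F(pi) - F(0) = (pi/2) - (0) = pi/2.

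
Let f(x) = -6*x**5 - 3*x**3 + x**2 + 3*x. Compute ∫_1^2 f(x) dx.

By the power rule, an antiderivative is F(x) = -x**6 - 3*x**4/4 + x**3/3 + 3*x**2/2.
Then F(2) - F(1) = (-202/3) - (1/12) = -809/12.

-809/12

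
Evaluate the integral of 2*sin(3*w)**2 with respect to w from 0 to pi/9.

Use the identity sin^2(3*w) = (1 - cos(6*w))/2.
An antiderivative is F(w) = w - sin(6*w)/6.
Then F(pi/9) - F(0) = (-sqrt(3)/12 + pi/9) - (0) = -sqrt(3)/12 + pi/9.

-sqrt(3)/12 + pi/9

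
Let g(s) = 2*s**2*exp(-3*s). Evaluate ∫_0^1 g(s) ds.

4/27 - 34*exp(-3)/27

Integrate by parts twice (u = s^2, dv = 2*exp(-3*s) ds).
An antiderivative is F(s) = (-18*s**2 - 12*s - 4)*exp(-3*s)/27.
Then F(1) - F(0) = (-34*exp(-3)/27) - (-4/27) = 4/27 - 34*exp(-3)/27.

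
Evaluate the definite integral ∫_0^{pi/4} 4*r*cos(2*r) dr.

Integrate by parts once (u = r, dv = 4*cos(2*r) dr).
An antiderivative is F(r) = 2*r*sin(2*r) + cos(2*r).
Then F(pi/4) - F(0) = (pi/2) - (1) = -1 + pi/2.

-1 + pi/2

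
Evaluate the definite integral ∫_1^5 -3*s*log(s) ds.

Integrate by parts once (u = ln s, dv = -3*s ds).
An antiderivative is F(s) = -3*s**2*(2*log(s) - 1)/4.
Then F(5) - F(1) = (75/4 - 75*log(5)/2) - (3/4) = 18 - 75*log(5)/2.

18 - 75*log(5)/2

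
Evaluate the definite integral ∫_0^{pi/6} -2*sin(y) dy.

-2 + sqrt(3)

An antiderivative is F(y) = 2*cos(y).
Then F(pi/6) - F(0) = (sqrt(3)) - (2) = -2 + sqrt(3).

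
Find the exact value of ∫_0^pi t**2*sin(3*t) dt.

Integrate by parts twice (u = t^2, dv = sin(3*t) dt).
An antiderivative is F(t) = -t**2*cos(3*t)/3 + 2*t*sin(3*t)/9 + 2*cos(3*t)/27.
Then F(pi) - F(0) = (-2/27 + pi**2/3) - (2/27) = -4/27 + pi**2/3.

-4/27 + pi**2/3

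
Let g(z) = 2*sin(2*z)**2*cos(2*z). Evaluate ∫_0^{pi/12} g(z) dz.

Let u = sin(2*z), so du = 2*cos(2*z) dz. When z = 0, u = 0; when z = pi/12, u = 1/2.
The integral becomes ∫ u**2 du from 0 to 1/2, with antiderivative u**3/3.
Back in z: F(z) = sin(2*z)**3/3.
Then F(pi/12) - F(0) = (1/24) - (0) = 1/24.

1/24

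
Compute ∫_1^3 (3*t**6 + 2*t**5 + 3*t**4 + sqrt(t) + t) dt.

2*sqrt(3) + 46482/35

By the power rule, an antiderivative is F(t) = 3*t**7/7 + t**6/3 + 3*t**5/5 + 2*t**(3/2)/3 + t**2/2.
Then F(3) - F(1) = (2*sqrt(3) + 93141/70) - (177/70) = 2*sqrt(3) + 46482/35.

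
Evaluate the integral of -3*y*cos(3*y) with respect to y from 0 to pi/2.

1/3 + pi/2

Integrate by parts once (u = y, dv = -3*cos(3*y) dy).
An antiderivative is F(y) = -y*sin(3*y) - cos(3*y)/3.
Then F(pi/2) - F(0) = (pi/2) - (-1/3) = 1/3 + pi/2.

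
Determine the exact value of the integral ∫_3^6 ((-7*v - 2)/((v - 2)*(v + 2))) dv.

Factor the denominator: v**2 - 4 = (v + 2)(v - 2).
Partial fractions: (-7*v - 2)/((v - 2)*(v + 2)) = -3/(v + 2) - 4/(v - 2).
An antiderivative is F(v) = -4*log(v - 2) - 3*log(v + 2).
Then F(6) - F(3) = (-17*log(2)) - (-3*log(5)) = -17*log(2) + 3*log(5).

-17*log(2) + 3*log(5)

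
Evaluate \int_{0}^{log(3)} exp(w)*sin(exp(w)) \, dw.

Let u = exp(w), so du = exp(w) dw. When w = 0, u = 1; when w = log(3), u = 3.
The integral becomes ∫ sin(u) du from 1 to 3, with antiderivative -cos(u).
Back in w: F(w) = -cos(exp(w)).
Then F(log(3)) - F(0) = (-cos(3)) - (-cos(1)) = cos(1) - cos(3).

cos(1) - cos(3)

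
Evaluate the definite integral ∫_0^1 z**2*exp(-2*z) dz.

(-5 + exp(2))*exp(-2)/4

Integrate by parts twice (u = z^2, dv = exp(-2*z) dz).
An antiderivative is F(z) = (-2*z**2 - 2*z - 1)*exp(-2*z)/4.
Then F(1) - F(0) = (-5*exp(-2)/4) - (-1/4) = (-5 + exp(2))*exp(-2)/4.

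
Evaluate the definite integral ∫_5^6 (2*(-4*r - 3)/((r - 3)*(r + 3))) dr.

Factor the denominator: r**2 - 9 = (r + 3)(r - 3).
Partial fractions: 2*(-4*r - 3)/((r - 3)*(r + 3)) = -3/(r + 3) - 5/(r - 3).
An antiderivative is F(r) = -5*log(r - 3) - 3*log(r + 3).
Then F(6) - F(5) = (-11*log(3)) - (-14*log(2)) = -11*log(3) + 14*log(2).

-11*log(3) + 14*log(2)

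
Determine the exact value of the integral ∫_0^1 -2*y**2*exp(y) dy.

Integrate by parts twice (u = y^2, dv = -2*exp(y) dy).
An antiderivative is F(y) = (-2*y**2 + 4*y - 4)*exp(y).
Then F(1) - F(0) = (-2*E) - (-4) = 4 - 2*E.

4 - 2*E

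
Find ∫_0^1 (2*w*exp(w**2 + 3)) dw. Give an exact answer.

-exp(3) + exp(4)

Let u = w**2 + 3, so du = 2*w dw. When w = 0, u = 3; when w = 1, u = 4.
The integral becomes ∫ exp(u) du from 3 to 4, with antiderivative exp(u).
Back in w: F(w) = exp(w**2 + 3).
Then F(1) - F(0) = (exp(4)) - (exp(3)) = -exp(3) + exp(4).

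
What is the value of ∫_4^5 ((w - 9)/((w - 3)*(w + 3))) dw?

Factor the denominator: w**2 - 9 = (w + 3)(w - 3).
Partial fractions: (w - 9)/((w - 3)*(w + 3)) = 2/(w + 3) - 1/(w - 3).
An antiderivative is F(w) = -log(w - 3) + 2*log(w + 3).
Then F(5) - F(4) = (log(32)) - (log(49)) = log(32/49).

log(32/49)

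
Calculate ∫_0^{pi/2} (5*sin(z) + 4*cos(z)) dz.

9

An antiderivative is F(z) = 4*sin(z) - 5*cos(z).
Then F(pi/2) - F(0) = (4) - (-5) = 9.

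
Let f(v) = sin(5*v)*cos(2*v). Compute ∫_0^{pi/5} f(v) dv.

5*sqrt(5)/84 + 5/28

Use the identity sin(5*v)cos(2*v) = [sin(7*v) + sin(3*v)]/2.
An antiderivative is F(v) = -cos(3*v)/6 - cos(7*v)/14.
Then F(pi/5) - F(0) = (-5/84 + 5*sqrt(5)/84) - (-5/21) = 5*sqrt(5)/84 + 5/28.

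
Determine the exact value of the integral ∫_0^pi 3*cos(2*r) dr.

An antiderivative is F(r) = 3*sin(2*r)/2.
Then F(pi) - F(0) = (0) - (0) = 0.

0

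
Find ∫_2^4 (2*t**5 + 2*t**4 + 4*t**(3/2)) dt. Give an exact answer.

By the power rule, an antiderivative is F(t) = t**6/3 + 8*t**(5/2)/5 + 2*t**5/5.
Then F(4) - F(2) = (27392/15) - (32*sqrt(2)/5 + 512/15) = 1792 - 32*sqrt(2)/5.

1792 - 32*sqrt(2)/5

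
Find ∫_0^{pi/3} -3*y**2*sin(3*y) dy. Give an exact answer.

Integrate by parts twice (u = y^2, dv = -3*sin(3*y) dy).
An antiderivative is F(y) = y**2*cos(3*y) - 2*y*sin(3*y)/3 - 2*cos(3*y)/9.
Then F(pi/3) - F(0) = (2/9 - pi**2/9) - (-2/9) = 4/9 - pi**2/9.

4/9 - pi**2/9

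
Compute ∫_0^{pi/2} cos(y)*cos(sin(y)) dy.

sin(1)

Let u = sin(y), so du = cos(y) dy. When y = 0, u = 0; when y = pi/2, u = 1.
The integral becomes ∫ cos(u) du from 0 to 1, with antiderivative sin(u).
Back in y: F(y) = sin(sin(y)).
Then F(pi/2) - F(0) = (sin(1)) - (0) = sin(1).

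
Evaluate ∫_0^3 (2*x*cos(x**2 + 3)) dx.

sin(12) - sin(3)

Let u = x**2 + 3, so du = 2*x dx. When x = 0, u = 3; when x = 3, u = 12.
The integral becomes ∫ cos(u) du from 3 to 12, with antiderivative sin(u).
Back in x: F(x) = sin(x**2 + 3).
Then F(3) - F(0) = (sin(12)) - (sin(3)) = sin(12) - sin(3).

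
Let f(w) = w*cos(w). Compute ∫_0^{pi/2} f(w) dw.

-1 + pi/2

Integrate by parts once (u = w, dv = cos(w) dw).
An antiderivative is F(w) = w*sin(w) + cos(w).
Then F(pi/2) - F(0) = (pi/2) - (1) = -1 + pi/2.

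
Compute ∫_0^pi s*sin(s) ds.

Integrate by parts once (u = s, dv = sin(s) ds).
An antiderivative is F(s) = -s*cos(s) + sin(s).
Then F(pi) - F(0) = (pi) - (0) = pi.

pi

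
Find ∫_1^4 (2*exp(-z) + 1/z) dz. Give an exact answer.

(-2 + 2*exp(3) + log(4**exp(4)))*exp(-4)

An antiderivative is F(z) = log(z) - 2*exp(-z).
Then F(4) - F(1) = ((-2 + log(4**exp(4)))*exp(-4)) - (-2*exp(-1)) = (-2 + 2*exp(3) + log(4**exp(4)))*exp(-4).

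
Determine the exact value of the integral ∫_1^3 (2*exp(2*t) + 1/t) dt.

An antiderivative is F(t) = exp(2*t) + log(t).
Then F(3) - F(1) = (log(3) + exp(6)) - (exp(2)) = -exp(2) + log(3) + exp(6).

-exp(2) + log(3) + exp(6)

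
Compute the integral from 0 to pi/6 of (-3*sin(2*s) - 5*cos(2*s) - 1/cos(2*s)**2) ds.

An antiderivative is F(s) = -5*sin(2*s)/2 + 3*cos(2*s)/2 - tan(2*s)/2.
Then F(pi/6) - F(0) = (3/4 - 7*sqrt(3)/4) - (3/2) = -7*sqrt(3)/4 - 3/4.

-7*sqrt(3)/4 - 3/4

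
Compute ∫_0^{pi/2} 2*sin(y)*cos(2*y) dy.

-2/3

Use the identity sin(y)cos(2*y) = [sin(3*y) + sin(-y)]/2.
An antiderivative is F(y) = cos(y) - cos(3*y)/3.
Then F(pi/2) - F(0) = (0) - (2/3) = -2/3.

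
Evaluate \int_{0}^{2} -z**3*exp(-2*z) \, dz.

-3/8 + 71*exp(-4)/8

Integrate by parts 3 times (u = z^3, dv = -exp(-2*z) dz).
An antiderivative is F(z) = (4*z**3 + 6*z**2 + 6*z + 3)*exp(-2*z)/8.
Then F(2) - F(0) = (71*exp(-4)/8) - (3/8) = -3/8 + 71*exp(-4)/8.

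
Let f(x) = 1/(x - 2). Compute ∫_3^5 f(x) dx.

An antiderivative is F(x) = log(x - 2).
Then F(5) - F(3) = (log(3)) - (0) = log(3).

log(3)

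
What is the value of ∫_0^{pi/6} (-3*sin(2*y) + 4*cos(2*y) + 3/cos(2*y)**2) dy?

An antiderivative is F(y) = 2*sin(2*y) + 3*cos(2*y)/2 + 3*tan(2*y)/2.
Then F(pi/6) - F(0) = (3/4 + 5*sqrt(3)/2) - (3/2) = -3/4 + 5*sqrt(3)/2.

-3/4 + 5*sqrt(3)/2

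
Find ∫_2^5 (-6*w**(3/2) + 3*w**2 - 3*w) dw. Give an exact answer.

By the power rule, an antiderivative is F(w) = -12*w**(5/2)/5 + w**3 - 3*w**2/2.
Then F(5) - F(2) = (175/2 - 60*sqrt(5)) - (2 - 48*sqrt(2)/5) = -60*sqrt(5) + 48*sqrt(2)/5 + 171/2.

-60*sqrt(5) + 48*sqrt(2)/5 + 171/2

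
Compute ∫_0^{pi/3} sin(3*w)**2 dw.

pi/6

Use the identity sin^2(3*w) = (1 - cos(6*w))/2.
An antiderivative is F(w) = w/2 - sin(6*w)/12.
Then F(pi/3) - F(0) = (pi/6) - (0) = pi/6.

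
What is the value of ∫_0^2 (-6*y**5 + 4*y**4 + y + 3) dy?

-152/5

By the power rule, an antiderivative is F(y) = -y**6 + 4*y**5/5 + y**2/2 + 3*y.
Then F(2) - F(0) = (-152/5) - (0) = -152/5.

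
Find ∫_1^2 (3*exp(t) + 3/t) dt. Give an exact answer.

An antiderivative is F(t) = 3*exp(t) + 3*log(t).
Then F(2) - F(1) = (3*log(2) + 3*exp(2)) - (3*exp(1)) = -3*exp(1) + 3*log(2) + 3*exp(2).

-3*exp(1) + 3*log(2) + 3*exp(2)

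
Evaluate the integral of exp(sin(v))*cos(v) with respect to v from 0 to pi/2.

Let u = sin(v), so du = cos(v) dv. When v = 0, u = 0; when v = pi/2, u = 1.
The integral becomes ∫ exp(u) du from 0 to 1, with antiderivative exp(u).
Back in v: F(v) = exp(sin(v)).
Then F(pi/2) - F(0) = (E) - (1) = -1 + E.

-1 + E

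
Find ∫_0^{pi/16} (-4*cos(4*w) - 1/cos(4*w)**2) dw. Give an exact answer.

-sqrt(2)/2 - 1/4

An antiderivative is F(w) = -sin(4*w) - tan(4*w)/4.
Then F(pi/16) - F(0) = (-sqrt(2)/2 - 1/4) - (0) = -sqrt(2)/2 - 1/4.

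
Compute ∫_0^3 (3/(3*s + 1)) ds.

An antiderivative is F(s) = log(3*s + 1).
Then F(3) - F(0) = (log(10)) - (0) = log(10).

log(10)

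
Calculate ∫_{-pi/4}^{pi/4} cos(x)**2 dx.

1/2 + pi/4

Use the identity cos^2(x) = (1 + cos(2*x))/2.
An antiderivative is F(x) = x/2 + sin(2*x)/4.
Then F(pi/4) - F(-pi/4) = (1/4 + pi/8) - (-pi/8 - 1/4) = 1/2 + pi/4.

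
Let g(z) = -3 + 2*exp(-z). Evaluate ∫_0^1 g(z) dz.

An antiderivative is F(z) = -3*z - 2*exp(-z).
Then F(1) - F(0) = (-3 - 2*exp(-1)) - (-2) = -1 - 2*exp(-1).

-1 - 2*exp(-1)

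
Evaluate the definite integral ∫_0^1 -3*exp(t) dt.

3 - 3*E

An antiderivative is F(t) = -3*exp(t).
Then F(1) - F(0) = (-3*E) - (-3) = 3 - 3*E.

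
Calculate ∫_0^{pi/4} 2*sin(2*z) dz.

An antiderivative is F(z) = -cos(2*z).
Then F(pi/4) - F(0) = (0) - (-1) = 1.

1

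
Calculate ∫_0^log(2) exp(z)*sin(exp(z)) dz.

-cos(2) + cos(1)

Let u = exp(z), so du = exp(z) dz. When z = 0, u = 1; when z = log(2), u = 2.
The integral becomes ∫ sin(u) du from 1 to 2, with antiderivative -cos(u).
Back in z: F(z) = -cos(exp(z)).
Then F(log(2)) - F(0) = (-cos(2)) - (-cos(1)) = -cos(2) + cos(1).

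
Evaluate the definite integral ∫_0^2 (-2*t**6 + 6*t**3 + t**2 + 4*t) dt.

-40/21

By the power rule, an antiderivative is F(t) = -2*t**7/7 + 3*t**4/2 + t**3/3 + 2*t**2.
Then F(2) - F(0) = (-40/21) - (0) = -40/21.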